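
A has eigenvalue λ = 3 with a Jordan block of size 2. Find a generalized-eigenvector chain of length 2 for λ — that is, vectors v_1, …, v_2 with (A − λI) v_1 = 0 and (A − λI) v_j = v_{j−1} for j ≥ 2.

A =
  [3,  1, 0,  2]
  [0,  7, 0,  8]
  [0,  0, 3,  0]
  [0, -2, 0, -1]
A Jordan chain for λ = 3 of length 2:
v_1 = (1, 4, 0, -2)ᵀ
v_2 = (0, 1, 0, 0)ᵀ

Let N = A − (3)·I. We want v_2 with N^2 v_2 = 0 but N^1 v_2 ≠ 0; then v_{j-1} := N · v_j for j = 2, …, 2.

Pick v_2 = (0, 1, 0, 0)ᵀ.
Then v_1 = N · v_2 = (1, 4, 0, -2)ᵀ.

Sanity check: (A − (3)·I) v_1 = (0, 0, 0, 0)ᵀ = 0. ✓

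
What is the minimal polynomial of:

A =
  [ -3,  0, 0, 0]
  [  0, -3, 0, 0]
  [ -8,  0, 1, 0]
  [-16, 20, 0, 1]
x^2 + 2*x - 3

The characteristic polynomial is χ_A(x) = (x - 1)^2*(x + 3)^2, so the eigenvalues are known. The minimal polynomial is
  m_A(x) = Π_λ (x − λ)^{k_λ}
where k_λ is the size of the *largest* Jordan block for λ (equivalently, the smallest k with (A − λI)^k v = 0 for every generalised eigenvector v of λ).

  λ = -3: largest Jordan block has size 1, contributing (x + 3)
  λ = 1: largest Jordan block has size 1, contributing (x − 1)

So m_A(x) = (x - 1)*(x + 3) = x^2 + 2*x - 3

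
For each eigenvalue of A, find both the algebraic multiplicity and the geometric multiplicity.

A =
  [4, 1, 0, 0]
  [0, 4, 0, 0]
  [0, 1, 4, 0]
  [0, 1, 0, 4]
λ = 4: alg = 4, geom = 3

Step 1 — factor the characteristic polynomial to read off the algebraic multiplicities:
  χ_A(x) = (x - 4)^4

Step 2 — compute geometric multiplicities via the rank-nullity identity g(λ) = n − rank(A − λI):
  rank(A − (4)·I) = 1, so dim ker(A − (4)·I) = n − 1 = 3

Summary:
  λ = 4: algebraic multiplicity = 4, geometric multiplicity = 3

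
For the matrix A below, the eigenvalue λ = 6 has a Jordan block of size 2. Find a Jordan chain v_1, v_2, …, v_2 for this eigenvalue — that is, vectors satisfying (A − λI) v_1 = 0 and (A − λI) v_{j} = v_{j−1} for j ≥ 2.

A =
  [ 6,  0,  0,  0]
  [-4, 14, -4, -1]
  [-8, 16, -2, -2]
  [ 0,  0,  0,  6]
A Jordan chain for λ = 6 of length 2:
v_1 = (0, -4, -8, 0)ᵀ
v_2 = (1, 0, 0, 0)ᵀ

Let N = A − (6)·I. We want v_2 with N^2 v_2 = 0 but N^1 v_2 ≠ 0; then v_{j-1} := N · v_j for j = 2, …, 2.

Pick v_2 = (1, 0, 0, 0)ᵀ.
Then v_1 = N · v_2 = (0, -4, -8, 0)ᵀ.

Sanity check: (A − (6)·I) v_1 = (0, 0, 0, 0)ᵀ = 0. ✓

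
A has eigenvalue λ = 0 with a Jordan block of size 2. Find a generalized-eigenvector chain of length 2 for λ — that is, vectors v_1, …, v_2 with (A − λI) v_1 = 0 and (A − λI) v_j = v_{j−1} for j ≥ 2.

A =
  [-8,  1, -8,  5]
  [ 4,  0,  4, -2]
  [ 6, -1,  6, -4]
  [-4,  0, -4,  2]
A Jordan chain for λ = 0 of length 2:
v_1 = (-8, 4, 6, -4)ᵀ
v_2 = (1, 0, 0, 0)ᵀ

Let N = A − (0)·I. We want v_2 with N^2 v_2 = 0 but N^1 v_2 ≠ 0; then v_{j-1} := N · v_j for j = 2, …, 2.

Pick v_2 = (1, 0, 0, 0)ᵀ.
Then v_1 = N · v_2 = (-8, 4, 6, -4)ᵀ.

Sanity check: (A − (0)·I) v_1 = (0, 0, 0, 0)ᵀ = 0. ✓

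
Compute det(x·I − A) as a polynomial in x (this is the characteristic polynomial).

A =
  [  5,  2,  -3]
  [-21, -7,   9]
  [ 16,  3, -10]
x^3 + 12*x^2 + 48*x + 64

Expanding det(x·I − A) (e.g. by cofactor expansion or by noting that A is similar to its Jordan form J, which has the same characteristic polynomial as A) gives
  χ_A(x) = x^3 + 12*x^2 + 48*x + 64
which factors as (x + 4)^3. The eigenvalues (with algebraic multiplicities) are λ = -4 with multiplicity 3.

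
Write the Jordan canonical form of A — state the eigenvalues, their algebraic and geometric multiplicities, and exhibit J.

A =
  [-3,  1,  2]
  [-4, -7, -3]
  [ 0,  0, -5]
J_3(-5)

The characteristic polynomial is
  det(x·I − A) = x^3 + 15*x^2 + 75*x + 125 = (x + 5)^3

Eigenvalues and multiplicities (the geometric multiplicity of λ is n − rank(A − λI), which equals the number of Jordan blocks for λ):
  λ = -5: algebraic multiplicity = 3, geometric multiplicity = 1

Determining the block sizes for each eigenvalue:
  λ = -5: one block (gm = 1), so the single block has size am = 3 → block sizes [3]

Assembling the blocks gives a Jordan form
J =
  [-5,  1,  0]
  [ 0, -5,  1]
  [ 0,  0, -5]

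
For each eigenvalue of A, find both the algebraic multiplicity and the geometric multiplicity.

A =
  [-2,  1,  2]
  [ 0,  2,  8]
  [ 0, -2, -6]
λ = -2: alg = 3, geom = 2

Step 1 — factor the characteristic polynomial to read off the algebraic multiplicities:
  χ_A(x) = (x + 2)^3

Step 2 — compute geometric multiplicities via the rank-nullity identity g(λ) = n − rank(A − λI):
  rank(A − (-2)·I) = 1, so dim ker(A − (-2)·I) = n − 1 = 2

Summary:
  λ = -2: algebraic multiplicity = 3, geometric multiplicity = 2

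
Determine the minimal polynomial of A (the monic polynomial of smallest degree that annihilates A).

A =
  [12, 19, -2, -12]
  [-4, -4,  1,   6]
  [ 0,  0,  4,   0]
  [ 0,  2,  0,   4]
x^3 - 12*x^2 + 48*x - 64

The characteristic polynomial is χ_A(x) = (x - 4)^4, so the eigenvalues are known. The minimal polynomial is
  m_A(x) = Π_λ (x − λ)^{k_λ}
where k_λ is the size of the *largest* Jordan block for λ (equivalently, the smallest k with (A − λI)^k v = 0 for every generalised eigenvector v of λ).

  λ = 4: largest Jordan block has size 3, contributing (x − 4)^3

So m_A(x) = (x - 4)^3 = x^3 - 12*x^2 + 48*x - 64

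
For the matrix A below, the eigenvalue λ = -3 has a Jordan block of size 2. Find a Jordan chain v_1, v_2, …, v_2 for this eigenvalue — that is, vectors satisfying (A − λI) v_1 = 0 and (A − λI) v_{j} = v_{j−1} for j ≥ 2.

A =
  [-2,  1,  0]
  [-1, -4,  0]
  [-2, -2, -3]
A Jordan chain for λ = -3 of length 2:
v_1 = (1, -1, -2)ᵀ
v_2 = (1, 0, 0)ᵀ

Let N = A − (-3)·I. We want v_2 with N^2 v_2 = 0 but N^1 v_2 ≠ 0; then v_{j-1} := N · v_j for j = 2, …, 2.

Pick v_2 = (1, 0, 0)ᵀ.
Then v_1 = N · v_2 = (1, -1, -2)ᵀ.

Sanity check: (A − (-3)·I) v_1 = (0, 0, 0)ᵀ = 0. ✓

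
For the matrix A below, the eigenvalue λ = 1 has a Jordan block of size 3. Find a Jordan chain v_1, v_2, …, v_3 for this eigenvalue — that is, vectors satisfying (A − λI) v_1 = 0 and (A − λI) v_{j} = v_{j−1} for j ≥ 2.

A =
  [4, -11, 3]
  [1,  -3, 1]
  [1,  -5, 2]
A Jordan chain for λ = 1 of length 3:
v_1 = (1, 0, -1)ᵀ
v_2 = (3, 1, 1)ᵀ
v_3 = (1, 0, 0)ᵀ

Let N = A − (1)·I. We want v_3 with N^3 v_3 = 0 but N^2 v_3 ≠ 0; then v_{j-1} := N · v_j for j = 3, …, 2.

Pick v_3 = (1, 0, 0)ᵀ.
Then v_2 = N · v_3 = (3, 1, 1)ᵀ.
Then v_1 = N · v_2 = (1, 0, -1)ᵀ.

Sanity check: (A − (1)·I) v_1 = (0, 0, 0)ᵀ = 0. ✓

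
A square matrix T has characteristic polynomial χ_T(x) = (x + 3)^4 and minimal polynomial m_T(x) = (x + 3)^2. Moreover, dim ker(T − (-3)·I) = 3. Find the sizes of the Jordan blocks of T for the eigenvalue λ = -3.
Block sizes for λ = -3: [2, 1, 1]

Step 1 — from the characteristic polynomial, algebraic multiplicity of λ = -3 is 4. From dim ker(T − (-3)·I) = 3, there are exactly 3 Jordan blocks for λ = -3.
Step 2 — from the minimal polynomial, the factor (x + 3)^2 tells us the largest block for λ = -3 has size 2.
Step 3 — with total size 4, 3 blocks, and largest block 2, the block sizes (in nonincreasing order) are [2, 1, 1].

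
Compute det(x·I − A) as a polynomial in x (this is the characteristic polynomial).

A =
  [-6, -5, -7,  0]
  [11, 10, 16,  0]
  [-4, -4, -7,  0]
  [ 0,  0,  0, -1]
x^4 + 4*x^3 + 6*x^2 + 4*x + 1

Expanding det(x·I − A) (e.g. by cofactor expansion or by noting that A is similar to its Jordan form J, which has the same characteristic polynomial as A) gives
  χ_A(x) = x^4 + 4*x^3 + 6*x^2 + 4*x + 1
which factors as (x + 1)^4. The eigenvalues (with algebraic multiplicities) are λ = -1 with multiplicity 4.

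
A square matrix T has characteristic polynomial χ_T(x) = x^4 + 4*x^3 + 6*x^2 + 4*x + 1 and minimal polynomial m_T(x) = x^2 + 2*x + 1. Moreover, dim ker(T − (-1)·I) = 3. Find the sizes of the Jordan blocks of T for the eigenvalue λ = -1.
Block sizes for λ = -1: [2, 1, 1]

Step 1 — from the characteristic polynomial, algebraic multiplicity of λ = -1 is 4. From dim ker(T − (-1)·I) = 3, there are exactly 3 Jordan blocks for λ = -1.
Step 2 — from the minimal polynomial, the factor (x + 1)^2 tells us the largest block for λ = -1 has size 2.
Step 3 — with total size 4, 3 blocks, and largest block 2, the block sizes (in nonincreasing order) are [2, 1, 1].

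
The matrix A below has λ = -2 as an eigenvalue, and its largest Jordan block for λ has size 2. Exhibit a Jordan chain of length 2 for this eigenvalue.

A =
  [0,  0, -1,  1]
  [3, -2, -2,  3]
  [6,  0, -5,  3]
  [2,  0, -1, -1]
A Jordan chain for λ = -2 of length 2:
v_1 = (2, 3, 6, 2)ᵀ
v_2 = (1, 0, 0, 0)ᵀ

Let N = A − (-2)·I. We want v_2 with N^2 v_2 = 0 but N^1 v_2 ≠ 0; then v_{j-1} := N · v_j for j = 2, …, 2.

Pick v_2 = (1, 0, 0, 0)ᵀ.
Then v_1 = N · v_2 = (2, 3, 6, 2)ᵀ.

Sanity check: (A − (-2)·I) v_1 = (0, 0, 0, 0)ᵀ = 0. ✓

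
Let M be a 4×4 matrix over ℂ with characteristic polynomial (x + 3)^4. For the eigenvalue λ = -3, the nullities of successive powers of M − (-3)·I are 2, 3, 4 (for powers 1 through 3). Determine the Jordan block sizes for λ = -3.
Block sizes for λ = -3: [3, 1]

From the dimensions of kernels of powers, the number of Jordan blocks of size at least j is d_j − d_{j−1} where d_j = dim ker(N^j) (with d_0 = 0). Computing the differences gives [2, 1, 1].
The number of blocks of size exactly k is (#blocks of size ≥ k) − (#blocks of size ≥ k + 1), so the partition is: 1 block(s) of size 1, 1 block(s) of size 3.
In nonincreasing order the block sizes are [3, 1].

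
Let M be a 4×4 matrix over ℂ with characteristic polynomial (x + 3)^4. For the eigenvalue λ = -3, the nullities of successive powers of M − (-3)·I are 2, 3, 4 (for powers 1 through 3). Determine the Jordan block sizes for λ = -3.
Block sizes for λ = -3: [3, 1]

From the dimensions of kernels of powers, the number of Jordan blocks of size at least j is d_j − d_{j−1} where d_j = dim ker(N^j) (with d_0 = 0). Computing the differences gives [2, 1, 1].
The number of blocks of size exactly k is (#blocks of size ≥ k) − (#blocks of size ≥ k + 1), so the partition is: 1 block(s) of size 1, 1 block(s) of size 3.
In nonincreasing order the block sizes are [3, 1].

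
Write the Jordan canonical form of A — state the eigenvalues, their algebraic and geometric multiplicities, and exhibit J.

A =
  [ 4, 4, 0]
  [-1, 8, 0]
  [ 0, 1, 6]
J_3(6)

The characteristic polynomial is
  det(x·I − A) = x^3 - 18*x^2 + 108*x - 216 = (x - 6)^3

Eigenvalues and multiplicities (the geometric multiplicity of λ is n − rank(A − λI), which equals the number of Jordan blocks for λ):
  λ = 6: algebraic multiplicity = 3, geometric multiplicity = 1

Determining the block sizes for each eigenvalue:
  λ = 6: one block (gm = 1), so the single block has size am = 3 → block sizes [3]

Assembling the blocks gives a Jordan form
J =
  [6, 1, 0]
  [0, 6, 1]
  [0, 0, 6]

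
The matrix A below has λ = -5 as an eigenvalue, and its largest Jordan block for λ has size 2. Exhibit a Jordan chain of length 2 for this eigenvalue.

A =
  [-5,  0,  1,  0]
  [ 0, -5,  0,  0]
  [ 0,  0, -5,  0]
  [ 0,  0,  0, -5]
A Jordan chain for λ = -5 of length 2:
v_1 = (1, 0, 0, 0)ᵀ
v_2 = (0, 0, 1, 0)ᵀ

Let N = A − (-5)·I. We want v_2 with N^2 v_2 = 0 but N^1 v_2 ≠ 0; then v_{j-1} := N · v_j for j = 2, …, 2.

Pick v_2 = (0, 0, 1, 0)ᵀ.
Then v_1 = N · v_2 = (1, 0, 0, 0)ᵀ.

Sanity check: (A − (-5)·I) v_1 = (0, 0, 0, 0)ᵀ = 0. ✓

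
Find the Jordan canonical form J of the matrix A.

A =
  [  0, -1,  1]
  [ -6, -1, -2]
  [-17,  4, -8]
J_3(-3)

The characteristic polynomial is
  det(x·I − A) = x^3 + 9*x^2 + 27*x + 27 = (x + 3)^3

Eigenvalues and multiplicities (the geometric multiplicity of λ is n − rank(A − λI), which equals the number of Jordan blocks for λ):
  λ = -3: algebraic multiplicity = 3, geometric multiplicity = 1

Determining the block sizes for each eigenvalue:
  λ = -3: one block (gm = 1), so the single block has size am = 3 → block sizes [3]

Assembling the blocks gives a Jordan form
J =
  [-3,  1,  0]
  [ 0, -3,  1]
  [ 0,  0, -3]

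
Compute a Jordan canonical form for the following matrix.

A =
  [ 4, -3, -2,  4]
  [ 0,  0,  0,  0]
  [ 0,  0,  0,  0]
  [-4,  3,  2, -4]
J_2(0) ⊕ J_1(0) ⊕ J_1(0)

The characteristic polynomial is
  det(x·I − A) = x^4

Eigenvalues and multiplicities (the geometric multiplicity of λ is n − rank(A − λI), which equals the number of Jordan blocks for λ):
  λ = 0: algebraic multiplicity = 4, geometric multiplicity = 3

Determining the block sizes for each eigenvalue:
  λ = 0: 3 blocks summing to 4 forces exactly one block of size 2 and the rest size 1 → block sizes [2, 1, 1]

Assembling the blocks gives a Jordan form
J =
  [0, 1, 0, 0]
  [0, 0, 0, 0]
  [0, 0, 0, 0]
  [0, 0, 0, 0]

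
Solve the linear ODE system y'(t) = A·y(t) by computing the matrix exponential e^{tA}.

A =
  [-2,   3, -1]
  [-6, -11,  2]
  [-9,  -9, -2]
e^{tA} =
  [3*t*exp(-5*t) + exp(-5*t), 3*t*exp(-5*t), -t*exp(-5*t)]
  [-6*t*exp(-5*t), -6*t*exp(-5*t) + exp(-5*t), 2*t*exp(-5*t)]
  [-9*t*exp(-5*t), -9*t*exp(-5*t), 3*t*exp(-5*t) + exp(-5*t)]

Strategy: write A = P · J · P⁻¹ where J is a Jordan canonical form, so e^{tA} = P · e^{tJ} · P⁻¹, and e^{tJ} can be computed block-by-block.

A has Jordan form
J =
  [-5,  1,  0]
  [ 0, -5,  0]
  [ 0,  0, -5]
(up to reordering of blocks).

Per-block formulas:
  For a 2×2 Jordan block J_2(-5): exp(t · J_2(-5)) = e^(-5t)·(I + t·N), where N is the 2×2 nilpotent shift.
  For a 1×1 block at λ = -5: exp(t · [-5]) = [e^(-5t)].

After assembling e^{tJ} and conjugating by P, we get:

e^{tA} =
  [3*t*exp(-5*t) + exp(-5*t), 3*t*exp(-5*t), -t*exp(-5*t)]
  [-6*t*exp(-5*t), -6*t*exp(-5*t) + exp(-5*t), 2*t*exp(-5*t)]
  [-9*t*exp(-5*t), -9*t*exp(-5*t), 3*t*exp(-5*t) + exp(-5*t)]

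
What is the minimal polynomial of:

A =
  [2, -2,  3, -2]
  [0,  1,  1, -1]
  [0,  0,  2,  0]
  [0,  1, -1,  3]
x^2 - 4*x + 4

The characteristic polynomial is χ_A(x) = (x - 2)^4, so the eigenvalues are known. The minimal polynomial is
  m_A(x) = Π_λ (x − λ)^{k_λ}
where k_λ is the size of the *largest* Jordan block for λ (equivalently, the smallest k with (A − λI)^k v = 0 for every generalised eigenvector v of λ).

  λ = 2: largest Jordan block has size 2, contributing (x − 2)^2

So m_A(x) = (x - 2)^2 = x^2 - 4*x + 4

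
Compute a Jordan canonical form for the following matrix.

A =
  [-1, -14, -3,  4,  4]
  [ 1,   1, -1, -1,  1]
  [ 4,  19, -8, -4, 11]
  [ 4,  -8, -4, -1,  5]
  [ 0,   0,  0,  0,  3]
J_3(-4) ⊕ J_2(3)

The characteristic polynomial is
  det(x·I − A) = x^5 + 6*x^4 - 15*x^3 - 116*x^2 + 48*x + 576 = (x - 3)^2*(x + 4)^3

Eigenvalues and multiplicities (the geometric multiplicity of λ is n − rank(A − λI), which equals the number of Jordan blocks for λ):
  λ = -4: algebraic multiplicity = 3, geometric multiplicity = 1
  λ = 3: algebraic multiplicity = 2, geometric multiplicity = 1

Determining the block sizes for each eigenvalue:
  λ = -4: one block (gm = 1), so the single block has size am = 3 → block sizes [3]
  λ = 3: one block (gm = 1), so the single block has size am = 2 → block sizes [2]

Assembling the blocks gives a Jordan form
J =
  [-4,  1,  0, 0, 0]
  [ 0, -4,  1, 0, 0]
  [ 0,  0, -4, 0, 0]
  [ 0,  0,  0, 3, 1]
  [ 0,  0,  0, 0, 3]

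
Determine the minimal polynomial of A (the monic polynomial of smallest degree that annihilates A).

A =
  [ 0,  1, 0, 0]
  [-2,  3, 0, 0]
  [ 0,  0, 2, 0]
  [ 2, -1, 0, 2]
x^2 - 3*x + 2

The characteristic polynomial is χ_A(x) = (x - 2)^3*(x - 1), so the eigenvalues are known. The minimal polynomial is
  m_A(x) = Π_λ (x − λ)^{k_λ}
where k_λ is the size of the *largest* Jordan block for λ (equivalently, the smallest k with (A − λI)^k v = 0 for every generalised eigenvector v of λ).

  λ = 1: largest Jordan block has size 1, contributing (x − 1)
  λ = 2: largest Jordan block has size 1, contributing (x − 2)

So m_A(x) = (x - 2)*(x - 1) = x^2 - 3*x + 2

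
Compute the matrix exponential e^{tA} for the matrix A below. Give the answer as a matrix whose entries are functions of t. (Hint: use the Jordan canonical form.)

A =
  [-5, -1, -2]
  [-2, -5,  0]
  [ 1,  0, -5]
e^{tA} =
  [exp(-5*t), -t*exp(-5*t), -2*t*exp(-5*t)]
  [-2*t*exp(-5*t), t^2*exp(-5*t) + exp(-5*t), 2*t^2*exp(-5*t)]
  [t*exp(-5*t), -t^2*exp(-5*t)/2, -t^2*exp(-5*t) + exp(-5*t)]

Strategy: write A = P · J · P⁻¹ where J is a Jordan canonical form, so e^{tA} = P · e^{tJ} · P⁻¹, and e^{tJ} can be computed block-by-block.

A has Jordan form
J =
  [-5,  1,  0]
  [ 0, -5,  1]
  [ 0,  0, -5]
(up to reordering of blocks).

Per-block formulas:
  For a 3×3 Jordan block J_3(-5): exp(t · J_3(-5)) = e^(-5t)·(I + t·N + (t^2/2)·N^2), where N is the 3×3 nilpotent shift.

After assembling e^{tJ} and conjugating by P, we get:

e^{tA} =
  [exp(-5*t), -t*exp(-5*t), -2*t*exp(-5*t)]
  [-2*t*exp(-5*t), t^2*exp(-5*t) + exp(-5*t), 2*t^2*exp(-5*t)]
  [t*exp(-5*t), -t^2*exp(-5*t)/2, -t^2*exp(-5*t) + exp(-5*t)]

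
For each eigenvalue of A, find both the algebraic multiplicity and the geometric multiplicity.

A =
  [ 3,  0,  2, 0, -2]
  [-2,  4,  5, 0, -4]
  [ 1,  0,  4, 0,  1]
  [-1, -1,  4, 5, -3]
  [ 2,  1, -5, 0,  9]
λ = 5: alg = 5, geom = 3

Step 1 — factor the characteristic polynomial to read off the algebraic multiplicities:
  χ_A(x) = (x - 5)^5

Step 2 — compute geometric multiplicities via the rank-nullity identity g(λ) = n − rank(A − λI):
  rank(A − (5)·I) = 2, so dim ker(A − (5)·I) = n − 2 = 3

Summary:
  λ = 5: algebraic multiplicity = 5, geometric multiplicity = 3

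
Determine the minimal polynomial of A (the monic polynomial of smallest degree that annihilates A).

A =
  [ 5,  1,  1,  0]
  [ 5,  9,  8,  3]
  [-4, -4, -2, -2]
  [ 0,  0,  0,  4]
x^3 - 12*x^2 + 48*x - 64

The characteristic polynomial is χ_A(x) = (x - 4)^4, so the eigenvalues are known. The minimal polynomial is
  m_A(x) = Π_λ (x − λ)^{k_λ}
where k_λ is the size of the *largest* Jordan block for λ (equivalently, the smallest k with (A − λI)^k v = 0 for every generalised eigenvector v of λ).

  λ = 4: largest Jordan block has size 3, contributing (x − 4)^3

So m_A(x) = (x - 4)^3 = x^3 - 12*x^2 + 48*x - 64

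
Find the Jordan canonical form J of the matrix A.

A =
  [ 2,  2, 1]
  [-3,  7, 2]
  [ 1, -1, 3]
J_3(4)

The characteristic polynomial is
  det(x·I − A) = x^3 - 12*x^2 + 48*x - 64 = (x - 4)^3

Eigenvalues and multiplicities (the geometric multiplicity of λ is n − rank(A − λI), which equals the number of Jordan blocks for λ):
  λ = 4: algebraic multiplicity = 3, geometric multiplicity = 1

Determining the block sizes for each eigenvalue:
  λ = 4: one block (gm = 1), so the single block has size am = 3 → block sizes [3]

Assembling the blocks gives a Jordan form
J =
  [4, 1, 0]
  [0, 4, 1]
  [0, 0, 4]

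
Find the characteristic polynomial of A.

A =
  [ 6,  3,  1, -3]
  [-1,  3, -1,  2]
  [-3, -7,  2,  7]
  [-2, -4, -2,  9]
x^4 - 20*x^3 + 150*x^2 - 500*x + 625

Expanding det(x·I − A) (e.g. by cofactor expansion or by noting that A is similar to its Jordan form J, which has the same characteristic polynomial as A) gives
  χ_A(x) = x^4 - 20*x^3 + 150*x^2 - 500*x + 625
which factors as (x - 5)^4. The eigenvalues (with algebraic multiplicities) are λ = 5 with multiplicity 4.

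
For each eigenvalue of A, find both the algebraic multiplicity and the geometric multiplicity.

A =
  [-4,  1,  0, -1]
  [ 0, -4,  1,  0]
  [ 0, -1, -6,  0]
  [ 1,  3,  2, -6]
λ = -5: alg = 4, geom = 2

Step 1 — factor the characteristic polynomial to read off the algebraic multiplicities:
  χ_A(x) = (x + 5)^4

Step 2 — compute geometric multiplicities via the rank-nullity identity g(λ) = n − rank(A − λI):
  rank(A − (-5)·I) = 2, so dim ker(A − (-5)·I) = n − 2 = 2

Summary:
  λ = -5: algebraic multiplicity = 4, geometric multiplicity = 2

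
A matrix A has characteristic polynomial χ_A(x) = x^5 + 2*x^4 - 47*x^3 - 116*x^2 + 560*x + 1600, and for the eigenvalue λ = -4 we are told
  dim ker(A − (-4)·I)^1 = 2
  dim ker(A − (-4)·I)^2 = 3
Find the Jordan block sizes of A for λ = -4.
Block sizes for λ = -4: [2, 1]

From the dimensions of kernels of powers, the number of Jordan blocks of size at least j is d_j − d_{j−1} where d_j = dim ker(N^j) (with d_0 = 0). Computing the differences gives [2, 1].
The number of blocks of size exactly k is (#blocks of size ≥ k) − (#blocks of size ≥ k + 1), so the partition is: 1 block(s) of size 1, 1 block(s) of size 2.
In nonincreasing order the block sizes are [2, 1].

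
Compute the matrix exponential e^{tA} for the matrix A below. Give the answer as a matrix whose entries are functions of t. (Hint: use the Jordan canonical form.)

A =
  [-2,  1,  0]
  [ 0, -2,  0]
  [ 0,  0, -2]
e^{tA} =
  [exp(-2*t), t*exp(-2*t), 0]
  [0, exp(-2*t), 0]
  [0, 0, exp(-2*t)]

Strategy: write A = P · J · P⁻¹ where J is a Jordan canonical form, so e^{tA} = P · e^{tJ} · P⁻¹, and e^{tJ} can be computed block-by-block.

A has Jordan form
J =
  [-2,  1,  0]
  [ 0, -2,  0]
  [ 0,  0, -2]
(up to reordering of blocks).

Per-block formulas:
  For a 2×2 Jordan block J_2(-2): exp(t · J_2(-2)) = e^(-2t)·(I + t·N), where N is the 2×2 nilpotent shift.
  For a 1×1 block at λ = -2: exp(t · [-2]) = [e^(-2t)].

After assembling e^{tJ} and conjugating by P, we get:

e^{tA} =
  [exp(-2*t), t*exp(-2*t), 0]
  [0, exp(-2*t), 0]
  [0, 0, exp(-2*t)]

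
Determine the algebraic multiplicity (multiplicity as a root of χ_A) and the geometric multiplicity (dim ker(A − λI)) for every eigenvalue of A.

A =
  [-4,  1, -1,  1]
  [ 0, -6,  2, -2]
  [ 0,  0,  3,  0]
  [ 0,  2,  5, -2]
λ = -4: alg = 3, geom = 2; λ = 3: alg = 1, geom = 1

Step 1 — factor the characteristic polynomial to read off the algebraic multiplicities:
  χ_A(x) = (x - 3)*(x + 4)^3

Step 2 — compute geometric multiplicities via the rank-nullity identity g(λ) = n − rank(A − λI):
  rank(A − (-4)·I) = 2, so dim ker(A − (-4)·I) = n − 2 = 2
  rank(A − (3)·I) = 3, so dim ker(A − (3)·I) = n − 3 = 1

Summary:
  λ = -4: algebraic multiplicity = 3, geometric multiplicity = 2
  λ = 3: algebraic multiplicity = 1, geometric multiplicity = 1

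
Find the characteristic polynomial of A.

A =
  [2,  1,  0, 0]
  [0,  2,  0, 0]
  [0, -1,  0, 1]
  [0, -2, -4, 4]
x^4 - 8*x^3 + 24*x^2 - 32*x + 16

Expanding det(x·I − A) (e.g. by cofactor expansion or by noting that A is similar to its Jordan form J, which has the same characteristic polynomial as A) gives
  χ_A(x) = x^4 - 8*x^3 + 24*x^2 - 32*x + 16
which factors as (x - 2)^4. The eigenvalues (with algebraic multiplicities) are λ = 2 with multiplicity 4.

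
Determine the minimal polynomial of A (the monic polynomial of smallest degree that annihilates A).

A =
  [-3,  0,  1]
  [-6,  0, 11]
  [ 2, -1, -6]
x^3 + 9*x^2 + 27*x + 27

The characteristic polynomial is χ_A(x) = (x + 3)^3, so the eigenvalues are known. The minimal polynomial is
  m_A(x) = Π_λ (x − λ)^{k_λ}
where k_λ is the size of the *largest* Jordan block for λ (equivalently, the smallest k with (A − λI)^k v = 0 for every generalised eigenvector v of λ).

  λ = -3: largest Jordan block has size 3, contributing (x + 3)^3

So m_A(x) = (x + 3)^3 = x^3 + 9*x^2 + 27*x + 27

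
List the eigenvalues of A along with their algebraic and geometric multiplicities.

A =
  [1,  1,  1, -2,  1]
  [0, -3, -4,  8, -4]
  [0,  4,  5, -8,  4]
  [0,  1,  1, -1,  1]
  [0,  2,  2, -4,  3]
λ = 1: alg = 5, geom = 4

Step 1 — factor the characteristic polynomial to read off the algebraic multiplicities:
  χ_A(x) = (x - 1)^5

Step 2 — compute geometric multiplicities via the rank-nullity identity g(λ) = n − rank(A − λI):
  rank(A − (1)·I) = 1, so dim ker(A − (1)·I) = n − 1 = 4

Summary:
  λ = 1: algebraic multiplicity = 5, geometric multiplicity = 4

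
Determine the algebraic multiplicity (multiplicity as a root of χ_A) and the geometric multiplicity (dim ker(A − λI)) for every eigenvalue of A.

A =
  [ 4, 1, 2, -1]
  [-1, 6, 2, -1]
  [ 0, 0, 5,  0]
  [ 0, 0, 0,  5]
λ = 5: alg = 4, geom = 3

Step 1 — factor the characteristic polynomial to read off the algebraic multiplicities:
  χ_A(x) = (x - 5)^4

Step 2 — compute geometric multiplicities via the rank-nullity identity g(λ) = n − rank(A − λI):
  rank(A − (5)·I) = 1, so dim ker(A − (5)·I) = n − 1 = 3

Summary:
  λ = 5: algebraic multiplicity = 4, geometric multiplicity = 3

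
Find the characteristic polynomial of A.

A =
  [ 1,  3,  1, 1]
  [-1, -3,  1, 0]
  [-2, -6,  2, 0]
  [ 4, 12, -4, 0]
x^4

Expanding det(x·I − A) (e.g. by cofactor expansion or by noting that A is similar to its Jordan form J, which has the same characteristic polynomial as A) gives
  χ_A(x) = x^4
which factors as x^4. The eigenvalues (with algebraic multiplicities) are λ = 0 with multiplicity 4.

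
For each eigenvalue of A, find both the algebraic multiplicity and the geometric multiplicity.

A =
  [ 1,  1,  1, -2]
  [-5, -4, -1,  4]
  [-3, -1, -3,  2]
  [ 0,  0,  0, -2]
λ = -2: alg = 4, geom = 2

Step 1 — factor the characteristic polynomial to read off the algebraic multiplicities:
  χ_A(x) = (x + 2)^4

Step 2 — compute geometric multiplicities via the rank-nullity identity g(λ) = n − rank(A − λI):
  rank(A − (-2)·I) = 2, so dim ker(A − (-2)·I) = n − 2 = 2

Summary:
  λ = -2: algebraic multiplicity = 4, geometric multiplicity = 2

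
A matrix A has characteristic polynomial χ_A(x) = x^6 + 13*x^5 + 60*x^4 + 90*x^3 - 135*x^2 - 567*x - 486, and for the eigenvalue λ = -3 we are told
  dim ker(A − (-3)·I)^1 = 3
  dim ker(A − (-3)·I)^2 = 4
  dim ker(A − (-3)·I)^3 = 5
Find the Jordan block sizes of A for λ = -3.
Block sizes for λ = -3: [3, 1, 1]

From the dimensions of kernels of powers, the number of Jordan blocks of size at least j is d_j − d_{j−1} where d_j = dim ker(N^j) (with d_0 = 0). Computing the differences gives [3, 1, 1].
The number of blocks of size exactly k is (#blocks of size ≥ k) − (#blocks of size ≥ k + 1), so the partition is: 2 block(s) of size 1, 1 block(s) of size 3.
In nonincreasing order the block sizes are [3, 1, 1].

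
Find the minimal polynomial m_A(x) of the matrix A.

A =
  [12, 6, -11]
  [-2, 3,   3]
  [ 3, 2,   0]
x^3 - 15*x^2 + 75*x - 125

The characteristic polynomial is χ_A(x) = (x - 5)^3, so the eigenvalues are known. The minimal polynomial is
  m_A(x) = Π_λ (x − λ)^{k_λ}
where k_λ is the size of the *largest* Jordan block for λ (equivalently, the smallest k with (A − λI)^k v = 0 for every generalised eigenvector v of λ).

  λ = 5: largest Jordan block has size 3, contributing (x − 5)^3

So m_A(x) = (x - 5)^3 = x^3 - 15*x^2 + 75*x - 125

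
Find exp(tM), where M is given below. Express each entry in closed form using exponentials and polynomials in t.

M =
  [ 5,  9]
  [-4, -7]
e^{tM} =
  [6*t*exp(-t) + exp(-t), 9*t*exp(-t)]
  [-4*t*exp(-t), -6*t*exp(-t) + exp(-t)]

Strategy: write M = P · J · P⁻¹ where J is a Jordan canonical form, so e^{tM} = P · e^{tJ} · P⁻¹, and e^{tJ} can be computed block-by-block.

M has Jordan form
J =
  [-1,  1]
  [ 0, -1]
(up to reordering of blocks).

Per-block formulas:
  For a 2×2 Jordan block J_2(-1): exp(t · J_2(-1)) = e^(-1t)·(I + t·N), where N is the 2×2 nilpotent shift.

After assembling e^{tJ} and conjugating by P, we get:

e^{tM} =
  [6*t*exp(-t) + exp(-t), 9*t*exp(-t)]
  [-4*t*exp(-t), -6*t*exp(-t) + exp(-t)]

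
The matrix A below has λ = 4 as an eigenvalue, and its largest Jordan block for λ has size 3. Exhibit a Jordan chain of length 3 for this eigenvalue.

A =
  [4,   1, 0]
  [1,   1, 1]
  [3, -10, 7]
A Jordan chain for λ = 4 of length 3:
v_1 = (1, 0, -1)ᵀ
v_2 = (0, 1, 3)ᵀ
v_3 = (1, 0, 0)ᵀ

Let N = A − (4)·I. We want v_3 with N^3 v_3 = 0 but N^2 v_3 ≠ 0; then v_{j-1} := N · v_j for j = 3, …, 2.

Pick v_3 = (1, 0, 0)ᵀ.
Then v_2 = N · v_3 = (0, 1, 3)ᵀ.
Then v_1 = N · v_2 = (1, 0, -1)ᵀ.

Sanity check: (A − (4)·I) v_1 = (0, 0, 0)ᵀ = 0. ✓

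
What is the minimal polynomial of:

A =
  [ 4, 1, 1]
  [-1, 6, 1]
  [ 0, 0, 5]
x^2 - 10*x + 25

The characteristic polynomial is χ_A(x) = (x - 5)^3, so the eigenvalues are known. The minimal polynomial is
  m_A(x) = Π_λ (x − λ)^{k_λ}
where k_λ is the size of the *largest* Jordan block for λ (equivalently, the smallest k with (A − λI)^k v = 0 for every generalised eigenvector v of λ).

  λ = 5: largest Jordan block has size 2, contributing (x − 5)^2

So m_A(x) = (x - 5)^2 = x^2 - 10*x + 25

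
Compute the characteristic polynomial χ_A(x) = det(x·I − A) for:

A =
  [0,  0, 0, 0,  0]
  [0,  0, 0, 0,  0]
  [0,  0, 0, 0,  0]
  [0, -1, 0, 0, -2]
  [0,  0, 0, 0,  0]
x^5

Expanding det(x·I − A) (e.g. by cofactor expansion or by noting that A is similar to its Jordan form J, which has the same characteristic polynomial as A) gives
  χ_A(x) = x^5
which factors as x^5. The eigenvalues (with algebraic multiplicities) are λ = 0 with multiplicity 5.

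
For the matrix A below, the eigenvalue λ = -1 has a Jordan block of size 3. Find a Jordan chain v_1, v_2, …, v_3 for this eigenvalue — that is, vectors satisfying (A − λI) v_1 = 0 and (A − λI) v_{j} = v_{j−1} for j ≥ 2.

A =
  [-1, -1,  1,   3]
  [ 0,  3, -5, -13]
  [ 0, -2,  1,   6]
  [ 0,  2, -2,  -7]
A Jordan chain for λ = -1 of length 3:
v_1 = (1, -4, 2, -2)ᵀ
v_2 = (1, -5, 2, -2)ᵀ
v_3 = (0, 0, 1, 0)ᵀ

Let N = A − (-1)·I. We want v_3 with N^3 v_3 = 0 but N^2 v_3 ≠ 0; then v_{j-1} := N · v_j for j = 3, …, 2.

Pick v_3 = (0, 0, 1, 0)ᵀ.
Then v_2 = N · v_3 = (1, -5, 2, -2)ᵀ.
Then v_1 = N · v_2 = (1, -4, 2, -2)ᵀ.

Sanity check: (A − (-1)·I) v_1 = (0, 0, 0, 0)ᵀ = 0. ✓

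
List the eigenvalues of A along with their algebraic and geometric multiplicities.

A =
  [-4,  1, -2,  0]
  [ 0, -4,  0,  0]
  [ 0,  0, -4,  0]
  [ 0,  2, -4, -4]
λ = -4: alg = 4, geom = 3

Step 1 — factor the characteristic polynomial to read off the algebraic multiplicities:
  χ_A(x) = (x + 4)^4

Step 2 — compute geometric multiplicities via the rank-nullity identity g(λ) = n − rank(A − λI):
  rank(A − (-4)·I) = 1, so dim ker(A − (-4)·I) = n − 1 = 3

Summary:
  λ = -4: algebraic multiplicity = 4, geometric multiplicity = 3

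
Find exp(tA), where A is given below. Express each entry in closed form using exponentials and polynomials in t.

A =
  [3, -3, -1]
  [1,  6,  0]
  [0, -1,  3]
e^{tA} =
  [-t^2*exp(4*t) - t*exp(4*t) + exp(4*t), -t^2*exp(4*t) - 3*t*exp(4*t), t^2*exp(4*t) - t*exp(4*t)]
  [t^2*exp(4*t)/2 + t*exp(4*t), t^2*exp(4*t)/2 + 2*t*exp(4*t) + exp(4*t), -t^2*exp(4*t)/2]
  [-t^2*exp(4*t)/2, -t^2*exp(4*t)/2 - t*exp(4*t), t^2*exp(4*t)/2 - t*exp(4*t) + exp(4*t)]

Strategy: write A = P · J · P⁻¹ where J is a Jordan canonical form, so e^{tA} = P · e^{tJ} · P⁻¹, and e^{tJ} can be computed block-by-block.

A has Jordan form
J =
  [4, 1, 0]
  [0, 4, 1]
  [0, 0, 4]
(up to reordering of blocks).

Per-block formulas:
  For a 3×3 Jordan block J_3(4): exp(t · J_3(4)) = e^(4t)·(I + t·N + (t^2/2)·N^2), where N is the 3×3 nilpotent shift.

After assembling e^{tJ} and conjugating by P, we get:

e^{tA} =
  [-t^2*exp(4*t) - t*exp(4*t) + exp(4*t), -t^2*exp(4*t) - 3*t*exp(4*t), t^2*exp(4*t) - t*exp(4*t)]
  [t^2*exp(4*t)/2 + t*exp(4*t), t^2*exp(4*t)/2 + 2*t*exp(4*t) + exp(4*t), -t^2*exp(4*t)/2]
  [-t^2*exp(4*t)/2, -t^2*exp(4*t)/2 - t*exp(4*t), t^2*exp(4*t)/2 - t*exp(4*t) + exp(4*t)]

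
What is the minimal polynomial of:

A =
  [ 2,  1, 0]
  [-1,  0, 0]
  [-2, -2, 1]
x^2 - 2*x + 1

The characteristic polynomial is χ_A(x) = (x - 1)^3, so the eigenvalues are known. The minimal polynomial is
  m_A(x) = Π_λ (x − λ)^{k_λ}
where k_λ is the size of the *largest* Jordan block for λ (equivalently, the smallest k with (A − λI)^k v = 0 for every generalised eigenvector v of λ).

  λ = 1: largest Jordan block has size 2, contributing (x − 1)^2

So m_A(x) = (x - 1)^2 = x^2 - 2*x + 1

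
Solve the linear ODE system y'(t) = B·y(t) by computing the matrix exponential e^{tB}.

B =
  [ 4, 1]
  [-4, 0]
e^{tB} =
  [2*t*exp(2*t) + exp(2*t), t*exp(2*t)]
  [-4*t*exp(2*t), -2*t*exp(2*t) + exp(2*t)]

Strategy: write B = P · J · P⁻¹ where J is a Jordan canonical form, so e^{tB} = P · e^{tJ} · P⁻¹, and e^{tJ} can be computed block-by-block.

B has Jordan form
J =
  [2, 1]
  [0, 2]
(up to reordering of blocks).

Per-block formulas:
  For a 2×2 Jordan block J_2(2): exp(t · J_2(2)) = e^(2t)·(I + t·N), where N is the 2×2 nilpotent shift.

After assembling e^{tJ} and conjugating by P, we get:

e^{tB} =
  [2*t*exp(2*t) + exp(2*t), t*exp(2*t)]
  [-4*t*exp(2*t), -2*t*exp(2*t) + exp(2*t)]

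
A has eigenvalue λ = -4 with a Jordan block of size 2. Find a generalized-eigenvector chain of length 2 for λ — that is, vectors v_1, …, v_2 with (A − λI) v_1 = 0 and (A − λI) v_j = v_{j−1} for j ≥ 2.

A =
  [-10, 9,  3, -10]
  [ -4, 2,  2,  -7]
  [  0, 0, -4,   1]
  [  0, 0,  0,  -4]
A Jordan chain for λ = -4 of length 2:
v_1 = (-6, -4, 0, 0)ᵀ
v_2 = (1, 0, 0, 0)ᵀ

Let N = A − (-4)·I. We want v_2 with N^2 v_2 = 0 but N^1 v_2 ≠ 0; then v_{j-1} := N · v_j for j = 2, …, 2.

Pick v_2 = (1, 0, 0, 0)ᵀ.
Then v_1 = N · v_2 = (-6, -4, 0, 0)ᵀ.

Sanity check: (A − (-4)·I) v_1 = (0, 0, 0, 0)ᵀ = 0. ✓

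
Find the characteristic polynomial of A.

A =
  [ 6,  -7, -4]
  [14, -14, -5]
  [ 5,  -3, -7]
x^3 + 15*x^2 + 75*x + 125

Expanding det(x·I − A) (e.g. by cofactor expansion or by noting that A is similar to its Jordan form J, which has the same characteristic polynomial as A) gives
  χ_A(x) = x^3 + 15*x^2 + 75*x + 125
which factors as (x + 5)^3. The eigenvalues (with algebraic multiplicities) are λ = -5 with multiplicity 3.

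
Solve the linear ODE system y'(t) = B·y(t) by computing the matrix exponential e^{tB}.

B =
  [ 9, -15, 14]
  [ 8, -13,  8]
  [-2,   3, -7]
e^{tB} =
  [2*t*exp(-5*t) + 3*exp(-t) - 2*exp(-5*t), -3*t*exp(-5*t) - 3*exp(-t) + 3*exp(-5*t), 2*t*exp(-5*t) + 3*exp(-t) - 3*exp(-5*t)]
  [2*exp(-t) - 2*exp(-5*t), -2*exp(-t) + 3*exp(-5*t), 2*exp(-t) - 2*exp(-5*t)]
  [-2*t*exp(-5*t), 3*t*exp(-5*t), -2*t*exp(-5*t) + exp(-5*t)]

Strategy: write B = P · J · P⁻¹ where J is a Jordan canonical form, so e^{tB} = P · e^{tJ} · P⁻¹, and e^{tJ} can be computed block-by-block.

B has Jordan form
J =
  [-5,  1,  0]
  [ 0, -5,  0]
  [ 0,  0, -1]
(up to reordering of blocks).

Per-block formulas:
  For a 2×2 Jordan block J_2(-5): exp(t · J_2(-5)) = e^(-5t)·(I + t·N), where N is the 2×2 nilpotent shift.
  For a 1×1 block at λ = -1: exp(t · [-1]) = [e^(-1t)].

After assembling e^{tJ} and conjugating by P, we get:

e^{tB} =
  [2*t*exp(-5*t) + 3*exp(-t) - 2*exp(-5*t), -3*t*exp(-5*t) - 3*exp(-t) + 3*exp(-5*t), 2*t*exp(-5*t) + 3*exp(-t) - 3*exp(-5*t)]
  [2*exp(-t) - 2*exp(-5*t), -2*exp(-t) + 3*exp(-5*t), 2*exp(-t) - 2*exp(-5*t)]
  [-2*t*exp(-5*t), 3*t*exp(-5*t), -2*t*exp(-5*t) + exp(-5*t)]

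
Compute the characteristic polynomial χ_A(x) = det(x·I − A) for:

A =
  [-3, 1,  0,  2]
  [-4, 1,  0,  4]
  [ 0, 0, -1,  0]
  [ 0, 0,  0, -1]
x^4 + 4*x^3 + 6*x^2 + 4*x + 1

Expanding det(x·I − A) (e.g. by cofactor expansion or by noting that A is similar to its Jordan form J, which has the same characteristic polynomial as A) gives
  χ_A(x) = x^4 + 4*x^3 + 6*x^2 + 4*x + 1
which factors as (x + 1)^4. The eigenvalues (with algebraic multiplicities) are λ = -1 with multiplicity 4.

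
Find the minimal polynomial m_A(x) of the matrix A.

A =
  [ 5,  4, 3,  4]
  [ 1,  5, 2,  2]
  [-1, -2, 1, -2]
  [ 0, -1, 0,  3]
x^4 - 14*x^3 + 73*x^2 - 168*x + 144

The characteristic polynomial is χ_A(x) = (x - 4)^2*(x - 3)^2, so the eigenvalues are known. The minimal polynomial is
  m_A(x) = Π_λ (x − λ)^{k_λ}
where k_λ is the size of the *largest* Jordan block for λ (equivalently, the smallest k with (A − λI)^k v = 0 for every generalised eigenvector v of λ).

  λ = 3: largest Jordan block has size 2, contributing (x − 3)^2
  λ = 4: largest Jordan block has size 2, contributing (x − 4)^2

So m_A(x) = (x - 4)^2*(x - 3)^2 = x^4 - 14*x^3 + 73*x^2 - 168*x + 144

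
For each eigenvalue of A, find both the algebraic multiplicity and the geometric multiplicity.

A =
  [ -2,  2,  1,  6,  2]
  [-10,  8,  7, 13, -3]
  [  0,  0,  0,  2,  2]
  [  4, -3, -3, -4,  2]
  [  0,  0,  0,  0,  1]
λ = 0: alg = 2, geom = 1; λ = 1: alg = 3, geom = 1

Step 1 — factor the characteristic polynomial to read off the algebraic multiplicities:
  χ_A(x) = x^2*(x - 1)^3

Step 2 — compute geometric multiplicities via the rank-nullity identity g(λ) = n − rank(A − λI):
  rank(A − (0)·I) = 4, so dim ker(A − (0)·I) = n − 4 = 1
  rank(A − (1)·I) = 4, so dim ker(A − (1)·I) = n − 4 = 1

Summary:
  λ = 0: algebraic multiplicity = 2, geometric multiplicity = 1
  λ = 1: algebraic multiplicity = 3, geometric multiplicity = 1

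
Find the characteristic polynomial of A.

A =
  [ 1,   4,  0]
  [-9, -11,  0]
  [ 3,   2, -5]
x^3 + 15*x^2 + 75*x + 125

Expanding det(x·I − A) (e.g. by cofactor expansion or by noting that A is similar to its Jordan form J, which has the same characteristic polynomial as A) gives
  χ_A(x) = x^3 + 15*x^2 + 75*x + 125
which factors as (x + 5)^3. The eigenvalues (with algebraic multiplicities) are λ = -5 with multiplicity 3.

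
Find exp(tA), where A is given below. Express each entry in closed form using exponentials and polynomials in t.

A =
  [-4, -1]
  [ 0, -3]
e^{tA} =
  [exp(-4*t), -exp(-3*t) + exp(-4*t)]
  [0, exp(-3*t)]

Strategy: write A = P · J · P⁻¹ where J is a Jordan canonical form, so e^{tA} = P · e^{tJ} · P⁻¹, and e^{tJ} can be computed block-by-block.

A has Jordan form
J =
  [-4,  0]
  [ 0, -3]
(up to reordering of blocks).

Per-block formulas:
  For a 1×1 block at λ = -4: exp(t · [-4]) = [e^(-4t)].
  For a 1×1 block at λ = -3: exp(t · [-3]) = [e^(-3t)].

After assembling e^{tJ} and conjugating by P, we get:

e^{tA} =
  [exp(-4*t), -exp(-3*t) + exp(-4*t)]
  [0, exp(-3*t)]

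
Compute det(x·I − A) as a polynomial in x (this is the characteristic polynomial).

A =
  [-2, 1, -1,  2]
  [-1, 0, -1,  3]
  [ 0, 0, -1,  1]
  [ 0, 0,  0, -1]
x^4 + 4*x^3 + 6*x^2 + 4*x + 1

Expanding det(x·I − A) (e.g. by cofactor expansion or by noting that A is similar to its Jordan form J, which has the same characteristic polynomial as A) gives
  χ_A(x) = x^4 + 4*x^3 + 6*x^2 + 4*x + 1
which factors as (x + 1)^4. The eigenvalues (with algebraic multiplicities) are λ = -1 with multiplicity 4.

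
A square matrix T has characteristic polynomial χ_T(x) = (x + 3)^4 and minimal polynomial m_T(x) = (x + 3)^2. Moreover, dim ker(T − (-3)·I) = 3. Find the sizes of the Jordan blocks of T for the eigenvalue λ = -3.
Block sizes for λ = -3: [2, 1, 1]

Step 1 — from the characteristic polynomial, algebraic multiplicity of λ = -3 is 4. From dim ker(T − (-3)·I) = 3, there are exactly 3 Jordan blocks for λ = -3.
Step 2 — from the minimal polynomial, the factor (x + 3)^2 tells us the largest block for λ = -3 has size 2.
Step 3 — with total size 4, 3 blocks, and largest block 2, the block sizes (in nonincreasing order) are [2, 1, 1].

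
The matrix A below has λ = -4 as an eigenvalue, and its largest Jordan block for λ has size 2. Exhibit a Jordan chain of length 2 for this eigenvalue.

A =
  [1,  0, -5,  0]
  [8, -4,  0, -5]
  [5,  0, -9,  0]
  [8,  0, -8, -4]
A Jordan chain for λ = -4 of length 2:
v_1 = (5, 8, 5, 8)ᵀ
v_2 = (1, 0, 0, 0)ᵀ

Let N = A − (-4)·I. We want v_2 with N^2 v_2 = 0 but N^1 v_2 ≠ 0; then v_{j-1} := N · v_j for j = 2, …, 2.

Pick v_2 = (1, 0, 0, 0)ᵀ.
Then v_1 = N · v_2 = (5, 8, 5, 8)ᵀ.

Sanity check: (A − (-4)·I) v_1 = (0, 0, 0, 0)ᵀ = 0. ✓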